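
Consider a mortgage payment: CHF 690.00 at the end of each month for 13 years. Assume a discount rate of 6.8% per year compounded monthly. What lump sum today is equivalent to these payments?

This is an ordinary annuity: 156 payments of CHF 690.00 at the end of each month.
Periodic rate r = 0.068/12 per month; n is counted in months.
PV = PMT × [(1 − (1+r)^−n)/r] = 690 × [1 − (1+r)^−156] / r = CHF 71,334.73

CHF 71,334.73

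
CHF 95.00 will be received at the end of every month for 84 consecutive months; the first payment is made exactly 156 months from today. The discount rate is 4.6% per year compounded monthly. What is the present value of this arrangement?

Ordinary annuity of 84 payments, first payment at period 156.
Periodic rate r = 0.046/12 per month; n is counted in months.
The ordinary-annuity PV formula values the stream one period before the first payment (period 155); discount that back 155 periods:
PV₀ = 95 × [1 − (1+r)^−84] / r × (1+r)^−155 = CHF 3,764.45

CHF 3,764.45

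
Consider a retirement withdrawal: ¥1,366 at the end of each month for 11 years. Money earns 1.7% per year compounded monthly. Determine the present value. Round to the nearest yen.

This is an ordinary annuity: 132 payments of ¥1,366 at the end of each month.
Periodic rate r = 0.017/12 per month; n is counted in months.
PV = PMT × [(1 − (1+r)^−n)/r] = 1,366 × [1 − (1+r)^−132] / r = ¥164,351

¥164,351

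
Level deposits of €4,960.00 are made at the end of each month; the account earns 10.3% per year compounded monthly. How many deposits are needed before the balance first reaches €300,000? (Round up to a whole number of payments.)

49 payments

Periodic rate r = 0.103/12 per month; n is counted in months.
Ordinary annuity FV: 300,000 = 4,960 × [((1+r)^n − 1)/r].
(1+r)^n = 1 + 300,000 × r / 4,960, so n = ln(1 + 300,000·r/4,960) / ln(1+r) = 48.93.
Round up to a whole number of payments: n = 49.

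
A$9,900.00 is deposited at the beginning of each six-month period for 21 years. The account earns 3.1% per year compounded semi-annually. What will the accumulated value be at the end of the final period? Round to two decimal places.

This is an annuity due: 42 deposits of A$9,900.00 at the beginning of each six-month period.
Periodic rate r = 0.031/2 per half-year; n is counted in half-years.
FV = PMT × [((1+r)^n − 1)/r] × (1+r) = 9,900 × [(1+r)^42 − 1] / r × (1+r) = A$588,876.59

A$588,876.59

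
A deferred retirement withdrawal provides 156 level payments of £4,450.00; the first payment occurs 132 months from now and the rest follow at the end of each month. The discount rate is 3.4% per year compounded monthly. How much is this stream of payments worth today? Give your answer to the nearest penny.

Ordinary annuity of 156 payments, first payment at period 132.
Periodic rate r = 0.034/12 per month; n is counted in months.
The ordinary-annuity PV formula values the stream one period before the first payment (period 131); discount that back 131 periods:
PV₀ = 4,450 × [1 − (1+r)^−156] / r × (1+r)^−131 = £386,882.02

£386,882.02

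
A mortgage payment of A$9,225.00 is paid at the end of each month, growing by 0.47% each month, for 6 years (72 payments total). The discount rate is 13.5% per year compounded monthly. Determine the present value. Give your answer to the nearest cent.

A$526,269.07

Periodic rate r = 0.135/12 per month; n is counted in months.
Growing ordinary annuity: PV = PMT₁ × [1 − ((1+g)/(1+r))^n] / (r − g) = 9,225 × [1 − ((1+0.0047)/(1+r))^72] / (r − 0.0047) = A$526,269.07.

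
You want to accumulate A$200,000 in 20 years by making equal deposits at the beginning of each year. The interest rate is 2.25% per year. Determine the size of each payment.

Level annuity due; solve FV = PMT × [((1+r)^n − 1)/r] × (1+r) for PMT.
Periodic rate r = 0.0225 per year.
With n = 20: PMT = 200,000 / ([((1+r)^n − 1)/r] × (1+r)) = A$7,851.75

A$7,851.75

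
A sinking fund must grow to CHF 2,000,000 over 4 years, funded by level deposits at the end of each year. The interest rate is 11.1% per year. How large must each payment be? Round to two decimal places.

Level ordinary annuity; solve FV = PMT × [((1+r)^n − 1)/r] for PMT.
Periodic rate r = 0.111 per year.
With n = 4: PMT = 2,000,000 / ([((1+r)^n − 1)/r]) = CHF 424,029.62

CHF 424,029.62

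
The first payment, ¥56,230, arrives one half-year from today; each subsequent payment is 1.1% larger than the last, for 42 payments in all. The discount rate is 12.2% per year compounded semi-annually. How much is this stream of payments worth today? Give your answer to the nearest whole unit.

Periodic rate r = 0.122/2 per half-year; n is counted in half-years.
Growing ordinary annuity: PV = PMT₁ × [1 − ((1+g)/(1+r))^n] / (r − g) = 56,230 × [1 − ((1+0.011)/(1+r))^42] / (r − 0.011) = ¥976,519.

¥976,519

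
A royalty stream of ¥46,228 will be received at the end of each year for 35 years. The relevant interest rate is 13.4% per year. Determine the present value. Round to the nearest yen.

This is an ordinary annuity: 35 payments of ¥46,228 at the end of each year.
Periodic rate r = 0.134 per year.
PV = PMT × [(1 − (1+r)^−n)/r] = 46,228 × [1 − (1+r)^−35] / r = ¥340,755

¥340,755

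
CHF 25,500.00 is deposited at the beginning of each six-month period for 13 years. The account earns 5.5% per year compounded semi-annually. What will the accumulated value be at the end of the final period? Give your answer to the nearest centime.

This is an annuity due: 26 deposits of CHF 25,500.00 at the beginning of each six-month period.
Periodic rate r = 0.055/2 per half-year; n is counted in half-years.
FV = PMT × [((1+r)^n − 1)/r] × (1+r) = 25,500 × [(1+r)^26 − 1] / r × (1+r) = CHF 976,159.24

CHF 976,159.24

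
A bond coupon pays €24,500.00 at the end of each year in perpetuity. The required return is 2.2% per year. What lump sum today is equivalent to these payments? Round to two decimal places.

€1,113,636.36

Periodic rate r = 0.022 per year.
Level perpetuity: PV = PMT / r = 24,500 / (0.022) = €1,113,636.36.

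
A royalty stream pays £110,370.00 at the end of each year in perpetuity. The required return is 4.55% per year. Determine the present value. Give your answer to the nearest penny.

£2,425,714.29

Periodic rate r = 0.0455 per year.
Level perpetuity: PV = PMT / r = 110,370 / (0.0455) = £2,425,714.29.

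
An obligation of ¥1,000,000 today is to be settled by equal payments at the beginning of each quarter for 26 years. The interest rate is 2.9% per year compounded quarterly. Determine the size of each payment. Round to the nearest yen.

Level annuity due; solve PV = PMT × [(1 − (1+r)^−n)/r] × (1+r) for PMT.
Periodic rate r = 0.029/4 per quarter; n is counted in quarters.
With n = 104: PMT = 1,000,000 / ([(1 − (1+r)^−n)/r] × (1+r)) = ¥13,626

¥13,626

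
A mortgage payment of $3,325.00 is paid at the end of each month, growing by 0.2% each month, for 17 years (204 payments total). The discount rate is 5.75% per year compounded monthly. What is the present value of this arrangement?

Periodic rate r = 0.0575/12 per month; n is counted in months.
Growing ordinary annuity: PV = PMT₁ × [1 − ((1+g)/(1+r))^n] / (r − g) = 3,325 × [1 − ((1+0.002)/(1+r))^204] / (r − 0.002) = $515,841.92.

$515,841.92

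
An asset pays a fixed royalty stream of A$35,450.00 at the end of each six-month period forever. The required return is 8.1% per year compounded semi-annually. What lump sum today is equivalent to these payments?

Periodic rate r = 0.081/2 per half-year.
Level perpetuity: PV = PMT / r = 35,450 / (0.081/2) = A$875,308.64.

A$875,308.64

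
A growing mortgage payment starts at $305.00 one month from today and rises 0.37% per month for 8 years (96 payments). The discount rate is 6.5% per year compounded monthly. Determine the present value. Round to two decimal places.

Periodic rate r = 0.065/12 per month; n is counted in months.
Growing ordinary annuity: PV = PMT₁ × [1 − ((1+g)/(1+r))^n] / (r − g) = 305 × [1 − ((1+0.0037)/(1+r))^96] / (r − 0.0037) = $26,881.87.

$26,881.87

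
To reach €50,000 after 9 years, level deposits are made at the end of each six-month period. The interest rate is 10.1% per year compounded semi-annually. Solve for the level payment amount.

Level ordinary annuity; solve FV = PMT × [((1+r)^n − 1)/r] for PMT.
Periodic rate r = 0.101/2 per half-year; n is counted in half-years.
With n = 18: PMT = 50,000 / ([((1+r)^n − 1)/r]) = €1,769.04

€1,769.04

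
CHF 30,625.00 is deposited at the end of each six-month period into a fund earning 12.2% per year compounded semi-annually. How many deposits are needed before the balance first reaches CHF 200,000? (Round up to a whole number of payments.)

Periodic rate r = 0.122/2 per half-year; n is counted in half-years.
Ordinary annuity FV: 200,000 = 30,625 × [((1+r)^n − 1)/r].
(1+r)^n = 1 + 200,000 × r / 30,625, so n = ln(1 + 200,000·r/30,625) / ln(1+r) = 5.66.
Round up to a whole number of payments: n = 6.

6 payments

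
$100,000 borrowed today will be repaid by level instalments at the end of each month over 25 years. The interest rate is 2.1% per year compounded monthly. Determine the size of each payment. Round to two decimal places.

$428.74

Level ordinary annuity; solve PV = PMT × [(1 − (1+r)^−n)/r] for PMT.
Periodic rate r = 0.021/12 per month; n is counted in months.
With n = 300: PMT = 100,000 / ([(1 − (1+r)^−n)/r]) = $428.74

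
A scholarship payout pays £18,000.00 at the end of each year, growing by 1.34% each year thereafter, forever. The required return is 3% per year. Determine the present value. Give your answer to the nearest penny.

£1,084,337.35

Periodic rate r = 0.03 per year.
Growing perpetuity (Gordon): PV = PMT₁ / (r − g) = 18,000 / (r − 0.0134) = £1,084,337.35.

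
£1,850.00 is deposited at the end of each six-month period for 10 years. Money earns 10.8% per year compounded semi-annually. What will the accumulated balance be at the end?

This is an ordinary annuity: 20 deposits of £1,850.00 at the end of each six-month period.
Periodic rate r = 0.108/2 per half-year; n is counted in half-years.
FV = PMT × [((1+r)^n − 1)/r] = 1,850 × [(1+r)^20 − 1] / r = £63,822.94

£63,822.94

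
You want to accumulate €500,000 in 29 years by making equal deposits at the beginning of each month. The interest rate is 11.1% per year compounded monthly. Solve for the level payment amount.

Level annuity due; solve FV = PMT × [((1+r)^n − 1)/r] × (1+r) for PMT.
Periodic rate r = 0.111/12 per month; n is counted in months.
With n = 348: PMT = 500,000 / ([((1+r)^n − 1)/r] × (1+r)) = €193.88

€193.88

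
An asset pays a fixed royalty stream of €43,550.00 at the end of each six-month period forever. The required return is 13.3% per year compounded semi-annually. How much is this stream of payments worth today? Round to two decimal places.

€654,887.22

Periodic rate r = 0.133/2 per half-year.
Level perpetuity: PV = PMT / r = 43,550 / (0.133/2) = €654,887.22.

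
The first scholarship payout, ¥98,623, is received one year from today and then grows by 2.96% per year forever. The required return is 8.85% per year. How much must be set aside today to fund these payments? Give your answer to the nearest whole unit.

Periodic rate r = 0.0885 per year.
Growing perpetuity (Gordon): PV = PMT₁ / (r − g) = 98,623 / (r − 0.0296) = ¥1,674,414.

¥1,674,414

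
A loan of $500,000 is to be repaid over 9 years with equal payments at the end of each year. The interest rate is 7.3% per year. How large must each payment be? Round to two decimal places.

$77,725.52

Level ordinary annuity; solve PV = PMT × [(1 − (1+r)^−n)/r] for PMT.
Periodic rate r = 0.073 per year.
With n = 9: PMT = 500,000 / ([(1 − (1+r)^−n)/r]) = $77,725.52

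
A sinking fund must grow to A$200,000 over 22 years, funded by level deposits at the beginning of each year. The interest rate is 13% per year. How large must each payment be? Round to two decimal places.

A$1,677.78

Level annuity due; solve FV = PMT × [((1+r)^n − 1)/r] × (1+r) for PMT.
Periodic rate r = 0.13 per year.
With n = 22: PMT = 200,000 / ([((1+r)^n − 1)/r] × (1+r)) = A$1,677.78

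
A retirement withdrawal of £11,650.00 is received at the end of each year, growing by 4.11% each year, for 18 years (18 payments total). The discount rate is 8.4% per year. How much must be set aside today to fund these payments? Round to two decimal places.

£140,279.65

Periodic rate r = 0.084 per year.
Growing ordinary annuity: PV = PMT₁ × [1 − ((1+g)/(1+r))^n] / (r − g) = 11,650 × [1 − ((1+0.0411)/(1+r))^18] / (r − 0.0411) = £140,279.65.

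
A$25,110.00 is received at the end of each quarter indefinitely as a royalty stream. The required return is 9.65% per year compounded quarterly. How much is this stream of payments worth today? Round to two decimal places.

A$1,040,829.02

Periodic rate r = 0.0965/4 per quarter.
Level perpetuity: PV = PMT / r = 25,110 / (0.0965/4) = A$1,040,829.02.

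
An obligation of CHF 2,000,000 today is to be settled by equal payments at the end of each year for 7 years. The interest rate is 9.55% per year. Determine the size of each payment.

Level ordinary annuity; solve PV = PMT × [(1 − (1+r)^−n)/r] for PMT.
Periodic rate r = 0.0955 per year.
With n = 7: PMT = 2,000,000 / ([(1 − (1+r)^−n)/r]) = CHF 404,743.81

CHF 404,743.81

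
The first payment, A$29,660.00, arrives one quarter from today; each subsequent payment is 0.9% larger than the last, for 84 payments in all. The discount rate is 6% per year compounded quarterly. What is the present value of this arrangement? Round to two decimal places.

A$1,939,123.17

Periodic rate r = 0.06/4 per quarter; n is counted in quarters.
Growing ordinary annuity: PV = PMT₁ × [1 − ((1+g)/(1+r))^n] / (r − g) = 29,660 × [1 − ((1+0.009)/(1+r))^84] / (r − 0.009) = A$1,939,123.17.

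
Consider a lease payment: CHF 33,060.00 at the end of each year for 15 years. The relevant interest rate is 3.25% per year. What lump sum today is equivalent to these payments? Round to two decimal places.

This is an ordinary annuity: 15 payments of CHF 33,060.00 at the end of each year.
Periodic rate r = 0.0325 per year.
PV = PMT × [(1 − (1+r)^−n)/r] = 33,060 × [1 − (1+r)^−15] / r = CHF 387,625.17

CHF 387,625.17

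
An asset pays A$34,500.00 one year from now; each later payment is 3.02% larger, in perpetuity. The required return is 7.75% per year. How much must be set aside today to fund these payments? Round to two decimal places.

A$729,386.89

Periodic rate r = 0.0775 per year.
Growing perpetuity (Gordon): PV = PMT₁ / (r − g) = 34,500 / (r − 0.0302) = A$729,386.89.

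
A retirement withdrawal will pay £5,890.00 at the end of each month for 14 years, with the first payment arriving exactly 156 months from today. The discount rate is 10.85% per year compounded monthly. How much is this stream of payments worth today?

£125,837.85

Ordinary annuity of 168 payments, first payment at period 156.
Periodic rate r = 0.1085/12 per month; n is counted in months.
The ordinary-annuity PV formula values the stream one period before the first payment (period 155); discount that back 155 periods:
PV₀ = 5,890 × [1 − (1+r)^−168] / r × (1+r)^−155 = £125,837.85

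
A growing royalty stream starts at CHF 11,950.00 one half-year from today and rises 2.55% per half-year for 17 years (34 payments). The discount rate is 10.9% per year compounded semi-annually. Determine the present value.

Periodic rate r = 0.109/2 per half-year; n is counted in half-years.
Growing ordinary annuity: PV = PMT₁ × [1 − ((1+g)/(1+r))^n] / (r − g) = 11,950 × [1 − ((1+0.0255)/(1+r))^34] / (r − 0.0255) = CHF 252,408.04.

CHF 252,408.04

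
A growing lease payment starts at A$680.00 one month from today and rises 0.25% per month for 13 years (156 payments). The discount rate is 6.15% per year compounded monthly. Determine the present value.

Periodic rate r = 0.0615/12 per month; n is counted in months.
Growing ordinary annuity: PV = PMT₁ × [1 − ((1+g)/(1+r))^n] / (r − g) = 680 × [1 − ((1+0.0025)/(1+r))^156] / (r − 0.0025) = A$86,776.94.

A$86,776.94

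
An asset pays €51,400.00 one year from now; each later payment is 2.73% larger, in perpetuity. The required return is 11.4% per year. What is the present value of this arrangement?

Periodic rate r = 0.114 per year.
Growing perpetuity (Gordon): PV = PMT₁ / (r − g) = 51,400 / (r − 0.0273) = €592,848.90.

€592,848.90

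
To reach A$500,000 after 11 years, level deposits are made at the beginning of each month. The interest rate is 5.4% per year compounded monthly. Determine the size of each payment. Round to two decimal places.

Level annuity due; solve FV = PMT × [((1+r)^n − 1)/r] × (1+r) for PMT.
Periodic rate r = 0.054/12 per month; n is counted in months.
With n = 132: PMT = 500,000 / ([((1+r)^n − 1)/r] × (1+r)) = A$2,769.41

A$2,769.41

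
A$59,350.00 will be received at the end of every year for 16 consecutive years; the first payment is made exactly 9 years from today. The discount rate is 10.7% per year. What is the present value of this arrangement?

Ordinary annuity of 16 payments, first payment at period 9.
Periodic rate r = 0.107 per year.
The ordinary-annuity PV formula values the stream one period before the first payment (period 8); discount that back 8 periods:
PV₀ = 59,350 × [1 − (1+r)^−16] / r × (1+r)^−8 = A$197,594.32

A$197,594.32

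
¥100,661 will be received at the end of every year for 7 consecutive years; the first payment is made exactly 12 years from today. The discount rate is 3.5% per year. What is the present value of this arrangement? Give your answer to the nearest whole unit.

Ordinary annuity of 7 payments, first payment at period 12.
Periodic rate r = 0.035 per year.
The ordinary-annuity PV formula values the stream one period before the first payment (period 11); discount that back 11 periods:
PV₀ = 100,661 × [1 − (1+r)^−7] / r × (1+r)^−11 = ¥421,581

¥421,581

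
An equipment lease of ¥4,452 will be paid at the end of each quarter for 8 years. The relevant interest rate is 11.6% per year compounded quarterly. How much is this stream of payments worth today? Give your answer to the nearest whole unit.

This is an ordinary annuity: 32 payments of ¥4,452 at the end of each quarter.
Periodic rate r = 0.116/4 per quarter; n is counted in quarters.
PV = PMT × [(1 − (1+r)^−n)/r] = 4,452 × [1 − (1+r)^−32] / r = ¥92,019

¥92,019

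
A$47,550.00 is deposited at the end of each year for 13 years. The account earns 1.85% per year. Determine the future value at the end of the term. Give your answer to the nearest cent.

This is an ordinary annuity: 13 deposits of A$47,550.00 at the end of each year.
Periodic rate r = 0.0185 per year.
FV = PMT × [((1+r)^n − 1)/r] = 47,550 × [(1+r)^13 − 1] / r = A$691,641.62

A$691,641.62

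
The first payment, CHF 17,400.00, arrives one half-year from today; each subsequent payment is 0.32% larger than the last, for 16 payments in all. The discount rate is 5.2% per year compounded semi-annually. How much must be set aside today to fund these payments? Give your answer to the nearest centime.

CHF 230,489.41

Periodic rate r = 0.052/2 per half-year; n is counted in half-years.
Growing ordinary annuity: PV = PMT₁ × [1 − ((1+g)/(1+r))^n] / (r − g) = 17,400 × [1 − ((1+0.0032)/(1+r))^16] / (r − 0.0032) = CHF 230,489.41.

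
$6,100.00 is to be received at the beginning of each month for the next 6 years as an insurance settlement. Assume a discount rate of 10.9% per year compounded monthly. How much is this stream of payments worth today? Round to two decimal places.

$324,260.70

This is an annuity due: 72 payments of $6,100.00 at the beginning of each month.
Periodic rate r = 0.109/12 per month; n is counted in months.
PV = PMT × [(1 − (1+r)^−n)/r] × (1+r) = 6,100 × [1 − (1+r)^−72] / r × (1+r) = $324,260.70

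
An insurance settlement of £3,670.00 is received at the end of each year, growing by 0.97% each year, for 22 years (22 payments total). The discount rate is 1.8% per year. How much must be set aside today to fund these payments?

Periodic rate r = 0.018 per year.
Growing ordinary annuity: PV = PMT₁ × [1 − ((1+g)/(1+r))^n] / (r − g) = 3,670 × [1 − ((1+0.0097)/(1+r))^22] / (r − 0.0097) = £72,877.70.

£72,877.70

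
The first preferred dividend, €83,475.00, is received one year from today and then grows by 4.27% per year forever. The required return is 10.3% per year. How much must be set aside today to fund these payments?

Periodic rate r = 0.103 per year.
Growing perpetuity (Gordon): PV = PMT₁ / (r − g) = 83,475 / (r − 0.0427) = €1,384,328.36.

€1,384,328.36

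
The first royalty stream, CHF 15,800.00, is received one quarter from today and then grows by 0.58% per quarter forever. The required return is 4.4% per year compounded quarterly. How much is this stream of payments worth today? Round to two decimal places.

Periodic rate r = 0.044/4 per quarter.
Growing perpetuity (Gordon): PV = PMT₁ / (r − g) = 15,800 / (r − 0.0058) = CHF 3,038,461.54.

CHF 3,038,461.54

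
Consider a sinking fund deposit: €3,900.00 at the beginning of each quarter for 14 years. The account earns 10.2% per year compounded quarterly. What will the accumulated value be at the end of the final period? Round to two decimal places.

This is an annuity due: 56 deposits of €3,900.00 at the beginning of each quarter.
Periodic rate r = 0.102/4 per quarter; n is counted in quarters.
FV = PMT × [((1+r)^n − 1)/r] × (1+r) = 3,900 × [(1+r)^56 − 1] / r × (1+r) = €485,635.42

€485,635.42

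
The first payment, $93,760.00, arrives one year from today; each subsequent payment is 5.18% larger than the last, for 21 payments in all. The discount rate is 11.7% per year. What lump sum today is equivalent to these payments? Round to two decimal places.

$1,031,359.57

Periodic rate r = 0.117 per year.
Growing ordinary annuity: PV = PMT₁ × [1 − ((1+g)/(1+r))^n] / (r − g) = 93,760 × [1 − ((1+0.0518)/(1+r))^21] / (r − 0.0518) = $1,031,359.57.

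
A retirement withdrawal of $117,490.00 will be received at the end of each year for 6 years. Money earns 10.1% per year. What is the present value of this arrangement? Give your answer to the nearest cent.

$510,203.52

This is an ordinary annuity: 6 payments of $117,490.00 at the end of each year.
Periodic rate r = 0.101 per year.
PV = PMT × [(1 − (1+r)^−n)/r] = 117,490 × [1 − (1+r)^−6] / r = $510,203.52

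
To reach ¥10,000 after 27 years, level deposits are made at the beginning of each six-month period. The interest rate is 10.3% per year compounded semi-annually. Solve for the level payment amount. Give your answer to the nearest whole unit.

¥35

Level annuity due; solve FV = PMT × [((1+r)^n − 1)/r] × (1+r) for PMT.
Periodic rate r = 0.103/2 per half-year; n is counted in half-years.
With n = 54: PMT = 10,000 / ([((1+r)^n − 1)/r] × (1+r)) = ¥35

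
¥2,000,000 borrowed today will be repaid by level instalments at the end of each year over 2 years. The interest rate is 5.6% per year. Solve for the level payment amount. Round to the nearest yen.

Level ordinary annuity; solve PV = PMT × [(1 − (1+r)^−n)/r] for PMT.
Periodic rate r = 0.056 per year.
With n = 2: PMT = 2,000,000 / ([(1 − (1+r)^−n)/r]) = ¥1,084,763

¥1,084,763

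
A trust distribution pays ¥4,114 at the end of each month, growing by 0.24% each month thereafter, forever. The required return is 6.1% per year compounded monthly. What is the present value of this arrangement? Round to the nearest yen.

Periodic rate r = 0.061/12 per month.
Growing perpetuity (Gordon): PV = PMT₁ / (r − g) = 4,114 / (r − 0.0024) = ¥1,533,168.

¥1,533,168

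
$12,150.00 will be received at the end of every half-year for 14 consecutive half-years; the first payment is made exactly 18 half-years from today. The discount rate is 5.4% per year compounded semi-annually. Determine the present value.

Ordinary annuity of 14 payments, first payment at period 18.
Periodic rate r = 0.054/2 per half-year; n is counted in half-years.
The ordinary-annuity PV formula values the stream one period before the first payment (period 17); discount that back 17 periods:
PV₀ = 12,150 × [1 − (1+r)^−14] / r × (1+r)^−17 = $89,069.73

$89,069.73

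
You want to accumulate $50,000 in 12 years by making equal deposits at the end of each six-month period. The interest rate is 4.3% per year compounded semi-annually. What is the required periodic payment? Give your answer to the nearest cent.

$1,613.69

Level ordinary annuity; solve FV = PMT × [((1+r)^n − 1)/r] for PMT.
Periodic rate r = 0.043/2 per half-year; n is counted in half-years.
With n = 24: PMT = 50,000 / ([((1+r)^n − 1)/r]) = $1,613.69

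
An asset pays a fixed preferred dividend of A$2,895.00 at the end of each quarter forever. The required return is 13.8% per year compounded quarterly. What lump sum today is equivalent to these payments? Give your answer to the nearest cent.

Periodic rate r = 0.138/4 per quarter.
Level perpetuity: PV = PMT / r = 2,895 / (0.138/4) = A$83,913.04.

A$83,913.04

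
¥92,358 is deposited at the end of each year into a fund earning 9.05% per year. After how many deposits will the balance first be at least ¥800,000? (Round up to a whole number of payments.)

7 payments

Periodic rate r = 0.0905 per year.
Ordinary annuity FV: 800,000 = 92,358 × [((1+r)^n − 1)/r].
(1+r)^n = 1 + 800,000 × r / 92,358, so n = ln(1 + 800,000·r/92,358) / ln(1+r) = 6.68.
Round up to a whole number of payments: n = 7.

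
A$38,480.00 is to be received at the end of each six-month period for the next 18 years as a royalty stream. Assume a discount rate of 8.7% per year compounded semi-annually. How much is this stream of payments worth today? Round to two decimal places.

This is an ordinary annuity: 36 payments of A$38,480.00 at the end of each six-month period.
Periodic rate r = 0.087/2 per half-year; n is counted in half-years.
PV = PMT × [(1 − (1+r)^−n)/r] = 38,480 × [1 − (1+r)^−36] / r = A$693,604.69

A$693,604.69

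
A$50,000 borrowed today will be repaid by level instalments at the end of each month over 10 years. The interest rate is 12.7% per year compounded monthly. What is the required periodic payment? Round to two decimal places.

A$737.73

Level ordinary annuity; solve PV = PMT × [(1 − (1+r)^−n)/r] for PMT.
Periodic rate r = 0.127/12 per month; n is counted in months.
With n = 120: PMT = 50,000 / ([(1 − (1+r)^−n)/r]) = A$737.73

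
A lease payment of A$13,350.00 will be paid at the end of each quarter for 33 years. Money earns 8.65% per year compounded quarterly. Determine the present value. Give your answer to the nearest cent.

A$580,693.44

This is an ordinary annuity: 132 payments of A$13,350.00 at the end of each quarter.
Periodic rate r = 0.0865/4 per quarter; n is counted in quarters.
PV = PMT × [(1 − (1+r)^−n)/r] = 13,350 × [1 − (1+r)^−132] / r = A$580,693.44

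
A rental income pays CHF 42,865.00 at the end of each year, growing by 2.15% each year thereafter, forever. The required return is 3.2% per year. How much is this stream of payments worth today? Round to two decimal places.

CHF 4,082,380.95

Periodic rate r = 0.032 per year.
Growing perpetuity (Gordon): PV = PMT₁ / (r − g) = 42,865 / (r − 0.0215) = CHF 4,082,380.95.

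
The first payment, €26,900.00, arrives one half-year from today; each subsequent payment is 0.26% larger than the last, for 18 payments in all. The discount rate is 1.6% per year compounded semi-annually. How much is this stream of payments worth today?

Periodic rate r = 0.016/2 per half-year; n is counted in half-years.
Growing ordinary annuity: PV = PMT₁ × [1 − ((1+g)/(1+r))^n] / (r − g) = 26,900 × [1 − ((1+0.0026)/(1+r))^18] / (r − 0.0026) = €459,096.32.

€459,096.32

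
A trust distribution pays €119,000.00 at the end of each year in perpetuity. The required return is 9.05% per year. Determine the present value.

€1,314,917.13

Periodic rate r = 0.0905 per year.
Level perpetuity: PV = PMT / r = 119,000 / (0.0905) = €1,314,917.13.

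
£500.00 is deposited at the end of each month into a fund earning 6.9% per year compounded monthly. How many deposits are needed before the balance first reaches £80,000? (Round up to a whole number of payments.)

Periodic rate r = 0.069/12 per month; n is counted in months.
Ordinary annuity FV: 80,000 = 500 × [((1+r)^n − 1)/r].
(1+r)^n = 1 + 80,000 × r / 500, so n = ln(1 + 80,000·r/500) / ln(1+r) = 113.77.
Round up to a whole number of payments: n = 114.

114 payments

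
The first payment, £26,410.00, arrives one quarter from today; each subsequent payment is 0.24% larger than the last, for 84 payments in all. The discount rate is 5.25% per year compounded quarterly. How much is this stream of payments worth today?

Periodic rate r = 0.0525/4 per quarter; n is counted in quarters.
Growing ordinary annuity: PV = PMT₁ × [1 − ((1+g)/(1+r))^n] / (r − g) = 26,410 × [1 − ((1+0.0024)/(1+r))^84] / (r − 0.0024) = £1,455,248.71.

£1,455,248.71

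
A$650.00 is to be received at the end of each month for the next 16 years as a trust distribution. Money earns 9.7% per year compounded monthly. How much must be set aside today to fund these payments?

This is an ordinary annuity: 192 payments of A$650.00 at the end of each month.
Periodic rate r = 0.097/12 per month; n is counted in months.
PV = PMT × [(1 − (1+r)^−n)/r] = 650 × [1 − (1+r)^−192] / r = A$63,272.51

A$63,272.51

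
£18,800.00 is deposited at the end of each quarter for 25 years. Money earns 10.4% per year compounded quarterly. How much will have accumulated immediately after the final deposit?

£8,694,096.73

This is an ordinary annuity: 100 deposits of £18,800.00 at the end of each quarter.
Periodic rate r = 0.104/4 per quarter; n is counted in quarters.
FV = PMT × [((1+r)^n − 1)/r] = 18,800 × [(1+r)^100 − 1] / r = £8,694,096.73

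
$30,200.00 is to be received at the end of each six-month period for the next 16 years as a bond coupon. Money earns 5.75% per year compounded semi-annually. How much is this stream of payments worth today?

$626,348.77

This is an ordinary annuity: 32 payments of $30,200.00 at the end of each six-month period.
Periodic rate r = 0.0575/2 per half-year; n is counted in half-years.
PV = PMT × [(1 − (1+r)^−n)/r] = 30,200 × [1 − (1+r)^−32] / r = $626,348.77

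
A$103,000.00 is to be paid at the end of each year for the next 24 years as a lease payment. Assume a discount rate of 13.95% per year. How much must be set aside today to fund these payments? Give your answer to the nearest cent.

This is an ordinary annuity: 24 payments of A$103,000.00 at the end of each year.
Periodic rate r = 0.1395 per year.
PV = PMT × [(1 − (1+r)^−n)/r] = 103,000 × [1 − (1+r)^−24] / r = A$706,205.83

A$706,205.83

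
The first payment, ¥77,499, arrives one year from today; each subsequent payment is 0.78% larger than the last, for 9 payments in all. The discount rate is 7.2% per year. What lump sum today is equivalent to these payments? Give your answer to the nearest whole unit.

Periodic rate r = 0.072 per year.
Growing ordinary annuity: PV = PMT₁ × [1 − ((1+g)/(1+r))^n] / (r − g) = 77,499 × [1 − ((1+0.0078)/(1+r))^9] / (r − 0.0078) = ¥514,717.

¥514,717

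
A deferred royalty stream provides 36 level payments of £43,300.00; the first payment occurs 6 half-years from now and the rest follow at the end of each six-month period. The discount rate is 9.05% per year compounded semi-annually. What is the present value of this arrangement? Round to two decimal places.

Ordinary annuity of 36 payments, first payment at period 6.
Periodic rate r = 0.0905/2 per half-year; n is counted in half-years.
The ordinary-annuity PV formula values the stream one period before the first payment (period 5); discount that back 5 periods:
PV₀ = 43,300 × [1 − (1+r)^−36] / r × (1+r)^−5 = £611,053.88

£611,053.88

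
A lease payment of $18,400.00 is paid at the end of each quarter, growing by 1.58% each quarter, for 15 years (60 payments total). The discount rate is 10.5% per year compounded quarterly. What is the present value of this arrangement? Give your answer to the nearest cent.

$807,960.97

Periodic rate r = 0.105/4 per quarter; n is counted in quarters.
Growing ordinary annuity: PV = PMT₁ × [1 − ((1+g)/(1+r))^n] / (r − g) = 18,400 × [1 − ((1+0.0158)/(1+r))^60] / (r − 0.0158) = $807,960.97.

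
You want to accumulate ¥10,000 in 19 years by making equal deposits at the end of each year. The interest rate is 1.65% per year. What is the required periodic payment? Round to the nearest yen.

¥452

Level ordinary annuity; solve FV = PMT × [((1+r)^n − 1)/r] for PMT.
Periodic rate r = 0.0165 per year.
With n = 19: PMT = 10,000 / ([((1+r)^n − 1)/r]) = ¥452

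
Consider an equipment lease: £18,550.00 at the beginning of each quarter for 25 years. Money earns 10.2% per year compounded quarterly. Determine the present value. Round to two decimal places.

This is an annuity due: 100 payments of £18,550.00 at the beginning of each quarter.
Periodic rate r = 0.102/4 per quarter; n is counted in quarters.
PV = PMT × [(1 − (1+r)^−n)/r] × (1+r) = 18,550 × [1 − (1+r)^−100] / r × (1+r) = £685,859.66

£685,859.66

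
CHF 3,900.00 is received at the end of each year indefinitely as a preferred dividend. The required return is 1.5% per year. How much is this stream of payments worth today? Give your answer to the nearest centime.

CHF 260,000.00

Periodic rate r = 0.015 per year.
Level perpetuity: PV = PMT / r = 3,900 / (0.015) = CHF 260,000.00.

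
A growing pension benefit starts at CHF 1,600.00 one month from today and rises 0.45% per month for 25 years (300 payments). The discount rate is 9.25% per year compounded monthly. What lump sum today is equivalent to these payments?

Periodic rate r = 0.0925/12 per month; n is counted in months.
Growing ordinary annuity: PV = PMT₁ × [1 − ((1+g)/(1+r))^n] / (r − g) = 1,600 × [1 − ((1+0.0045)/(1+r))^300] / (r − 0.0045) = CHF 307,113.51.

CHF 307,113.51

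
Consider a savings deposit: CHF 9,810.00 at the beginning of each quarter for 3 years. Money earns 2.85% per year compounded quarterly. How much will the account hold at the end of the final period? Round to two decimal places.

CHF 123,316.91

This is an annuity due: 12 deposits of CHF 9,810.00 at the beginning of each quarter.
Periodic rate r = 0.0285/4 per quarter; n is counted in quarters.
FV = PMT × [((1+r)^n − 1)/r] × (1+r) = 9,810 × [(1+r)^12 − 1] / r × (1+r) = CHF 123,316.91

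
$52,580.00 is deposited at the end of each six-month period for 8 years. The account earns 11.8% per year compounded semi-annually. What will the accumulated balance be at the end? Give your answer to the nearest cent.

This is an ordinary annuity: 16 deposits of $52,580.00 at the end of each six-month period.
Periodic rate r = 0.118/2 per half-year; n is counted in half-years.
FV = PMT × [((1+r)^n − 1)/r] = 52,580 × [(1+r)^16 − 1] / r = $1,338,808.78

$1,338,808.78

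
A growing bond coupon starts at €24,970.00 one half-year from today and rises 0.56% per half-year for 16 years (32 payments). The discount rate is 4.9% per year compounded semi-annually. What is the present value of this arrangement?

Periodic rate r = 0.049/2 per half-year; n is counted in half-years.
Growing ordinary annuity: PV = PMT₁ × [1 − ((1+g)/(1+r))^n] / (r − g) = 24,970 × [1 − ((1+0.0056)/(1+r))^32] / (r − 0.0056) = €593,078.49.

€593,078.49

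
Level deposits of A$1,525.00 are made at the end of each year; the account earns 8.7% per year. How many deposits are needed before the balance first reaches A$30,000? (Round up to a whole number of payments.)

Periodic rate r = 0.087 per year.
Ordinary annuity FV: 30,000 = 1,525 × [((1+r)^n − 1)/r].
(1+r)^n = 1 + 30,000 × r / 1,525, so n = ln(1 + 30,000·r/1,525) / ln(1+r) = 11.96.
Round up to a whole number of payments: n = 12.

12 payments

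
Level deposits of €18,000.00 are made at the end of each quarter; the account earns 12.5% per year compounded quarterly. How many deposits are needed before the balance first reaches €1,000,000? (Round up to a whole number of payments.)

Periodic rate r = 0.125/4 per quarter; n is counted in quarters.
Ordinary annuity FV: 1,000,000 = 18,000 × [((1+r)^n − 1)/r].
(1+r)^n = 1 + 1,000,000 × r / 18,000, so n = ln(1 + 1,000,000·r/18,000) / ln(1+r) = 32.71.
Round up to a whole number of payments: n = 33.

33 payments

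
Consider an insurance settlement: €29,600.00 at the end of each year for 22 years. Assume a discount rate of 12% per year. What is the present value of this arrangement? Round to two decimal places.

This is an ordinary annuity: 22 payments of €29,600.00 at the end of each year.
Periodic rate r = 0.12 per year.
PV = PMT × [(1 − (1+r)^−n)/r] = 29,600 × [1 − (1+r)^−22] / r = €226,281.51

€226,281.51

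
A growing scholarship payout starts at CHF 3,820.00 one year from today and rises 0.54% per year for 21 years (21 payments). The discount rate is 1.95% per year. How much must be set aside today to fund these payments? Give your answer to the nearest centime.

CHF 68,699.75

Periodic rate r = 0.0195 per year.
Growing ordinary annuity: PV = PMT₁ × [1 − ((1+g)/(1+r))^n] / (r − g) = 3,820 × [1 − ((1+0.0054)/(1+r))^21] / (r − 0.0054) = CHF 68,699.75.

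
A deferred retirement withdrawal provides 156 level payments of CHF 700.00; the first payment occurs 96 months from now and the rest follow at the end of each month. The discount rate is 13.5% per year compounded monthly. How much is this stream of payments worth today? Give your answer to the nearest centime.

Ordinary annuity of 156 payments, first payment at period 96.
Periodic rate r = 0.135/12 per month; n is counted in months.
The ordinary-annuity PV formula values the stream one period before the first payment (period 95); discount that back 95 periods:
PV₀ = 700 × [1 − (1+r)^−156] / r × (1+r)^−95 = CHF 17,743.69

CHF 17,743.69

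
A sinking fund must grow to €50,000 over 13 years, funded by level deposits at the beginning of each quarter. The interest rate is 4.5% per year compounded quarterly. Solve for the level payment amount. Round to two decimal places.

Level annuity due; solve FV = PMT × [((1+r)^n − 1)/r] × (1+r) for PMT.
Periodic rate r = 0.045/4 per quarter; n is counted in quarters.
With n = 52: PMT = 50,000 / ([((1+r)^n − 1)/r] × (1+r)) = €704.87

€704.87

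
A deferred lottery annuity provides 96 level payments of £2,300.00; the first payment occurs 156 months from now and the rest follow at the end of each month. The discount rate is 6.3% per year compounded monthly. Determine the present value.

£76,875.14

Ordinary annuity of 96 payments, first payment at period 156.
Periodic rate r = 0.063/12 per month; n is counted in months.
The ordinary-annuity PV formula values the stream one period before the first payment (period 155); discount that back 155 periods:
PV₀ = 2,300 × [1 − (1+r)^−96] / r × (1+r)^−155 = £76,875.14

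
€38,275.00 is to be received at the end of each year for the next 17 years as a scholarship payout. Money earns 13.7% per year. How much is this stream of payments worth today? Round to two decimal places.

This is an ordinary annuity: 17 payments of €38,275.00 at the end of each year.
Periodic rate r = 0.137 per year.
PV = PMT × [(1 − (1+r)^−n)/r] = 38,275 × [1 − (1+r)^−17] / r = €247,882.74

€247,882.74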